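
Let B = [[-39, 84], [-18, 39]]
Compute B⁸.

[[6561, 0], [0, 6561]]

tr B = 0 and det B = -9, so the characteristic polynomial is λ² − (0)λ + (-9) with roots 3 and -3.
Eigenvectors give P = [[2, 7], [1, 3]] with P⁻¹ = [[-3, 7], [1, -2]], and B = P·diag(3, -3)·P⁻¹.
Then B⁸ = P·diag(6561, 6561)·P⁻¹ = [[13122, 45927], [6561, 19683]] · [[-3, 7], [1, -2]] = [[6561, 0], [0, 6561]].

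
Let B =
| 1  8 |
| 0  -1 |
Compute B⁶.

[[1, 0], [0, 1]]

B² = I (check: tr B = 0 and det B = -1), so B⁶ = I since 6 is even.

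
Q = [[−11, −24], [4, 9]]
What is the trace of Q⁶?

tr Q = −2 and det Q = −3, so the characteristic polynomial is λ² − (−2)λ + (−3) with roots 1 and −3.
Eigenvectors give P = [[−2, 3], [1, −1]] with P⁻¹ = [[1, 3], [1, 2]], and Q = P·diag(1, −3)·P⁻¹.
Then Q⁶ = P·diag(1, 729)·P⁻¹ = [[−2, 2187], [1, −729]] · [[1, 3], [1, 2]] = [[2185, 4368], [−728, −1455]].

730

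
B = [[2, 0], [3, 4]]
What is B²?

[[4, 0], [18, 16]]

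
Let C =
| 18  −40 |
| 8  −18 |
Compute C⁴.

tr C = 0 and det C = −4, so the characteristic polynomial is λ² − (0)λ + (−4) with roots −2 and 2.
Eigenvectors give P = [[2, 5], [1, 2]] with P⁻¹ = [[−2, 5], [1, −2]], and C = P·diag(−2, 2)·P⁻¹.
Then C⁴ = P·diag(16, 16)·P⁻¹ = [[32, 80], [16, 32]] · [[−2, 5], [1, −2]] = [[16, 0], [0, 16]].

[[16, 0], [0, 16]]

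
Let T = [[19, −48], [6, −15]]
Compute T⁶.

tr T = 4 and det T = 3, so the characteristic polynomial is λ² − (4)λ + (3) with roots 3 and 1.
Eigenvectors give P = [[3, −8], [1, −3]] with P⁻¹ = [[3, −8], [1, −3]], and T = P·diag(3, 1)·P⁻¹.
Then T⁶ = P·diag(729, 1)·P⁻¹ = [[2187, −8], [729, −3]] · [[3, −8], [1, −3]] = [[6553, −17472], [2184, −5823]].

[[6553, −17472], [2184, −5823]]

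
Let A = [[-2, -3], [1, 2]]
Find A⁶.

[[1, 0], [0, 1]]

A² = I (check: tr A = 0 and det A = -1), so A⁶ = I since 6 is even.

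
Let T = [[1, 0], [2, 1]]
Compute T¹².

[[1, 0], [24, 1]]

T = I + N where N = [[0, 0], [2, 0]] is strictly lower-triangular, so N² = 0.
(I + N)¹² = I + 12·N = [[1, 0], [24, 1]].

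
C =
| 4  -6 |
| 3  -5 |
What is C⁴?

[[-14, 30], [-15, 31]]

tr C = -1 and det C = -2, so the characteristic polynomial is λ² − (-1)λ + (-2) with roots 1 and -2.
Eigenvectors give P = [[2, -1], [1, -1]] with P⁻¹ = [[1, -1], [1, -2]], and C = P·diag(1, -2)·P⁻¹.
Then C⁴ = P·diag(1, 16)·P⁻¹ = [[2, -16], [1, -16]] · [[1, -1], [1, -2]] = [[-14, 30], [-15, 31]].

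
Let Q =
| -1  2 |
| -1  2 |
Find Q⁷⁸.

Q² = Q (a projection; rank 1, trace 1), so Q⁷⁸ = Q.

[[-1, 2], [-1, 2]]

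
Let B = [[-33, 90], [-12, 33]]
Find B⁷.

tr B = 0 and det B = -9, so the characteristic polynomial is λ² − (0)λ + (-9) with roots 3 and -3.
Eigenvectors give P = [[-5, 3], [-2, 1]] with P⁻¹ = [[1, -3], [2, -5]], and B = P·diag(3, -3)·P⁻¹.
Then B⁷ = P·diag(2187, -2187)·P⁻¹ = [[-10935, -6561], [-4374, -2187]] · [[1, -3], [2, -5]] = [[-24057, 65610], [-8748, 24057]].

[[-24057, 65610], [-8748, 24057]]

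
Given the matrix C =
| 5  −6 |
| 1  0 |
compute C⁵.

tr C = 5 and det C = 6, so the characteristic polynomial is λ² − (5)λ + (6) with roots 3 and 2.
Eigenvectors give P = [[3, −2], [1, −1]] with P⁻¹ = [[1, −2], [1, −3]], and C = P·diag(3, 2)·P⁻¹.
Then C⁵ = P·diag(243, 32)·P⁻¹ = [[729, −64], [243, −32]] · [[1, −2], [1, −3]] = [[665, −1266], [211, −390]].

[[665, −1266], [211, −390]]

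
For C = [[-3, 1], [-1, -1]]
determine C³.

[[-20, 12], [-12, 4]]

C² = [[8, -4], [4, 0]]
C³ = [[-20, 12], [-12, 4]]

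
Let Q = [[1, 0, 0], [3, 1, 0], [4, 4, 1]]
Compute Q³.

Q = I + N where N = [[0, 0, 0], [3, 0, 0], [4, 4, 0]] is strictly lower-triangular, so N³ = 0.
(I + N)³ = I + 3·N + 3·N² = [[1, 0, 0], [9, 1, 0], [48, 12, 1]].

[[1, 0, 0], [9, 1, 0], [48, 12, 1]]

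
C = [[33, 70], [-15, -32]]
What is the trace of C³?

tr C = 1 and det C = -6, so the characteristic polynomial is λ² − (1)λ + (-6) with roots 3 and -2.
Eigenvectors give P = [[7, -2], [-3, 1]] with P⁻¹ = [[1, 2], [3, 7]], and C = P·diag(3, -2)·P⁻¹.
Then C³ = P·diag(27, -8)·P⁻¹ = [[189, 16], [-81, -8]] · [[1, 2], [3, 7]] = [[237, 490], [-105, -218]].

19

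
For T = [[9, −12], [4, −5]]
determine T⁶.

[[2913, −4368], [1456, −2183]]

tr T = 4 and det T = 3, so the characteristic polynomial is λ² − (4)λ + (3) with roots 1 and 3.
Eigenvectors give P = [[−3, 2], [−2, 1]] with P⁻¹ = [[1, −2], [2, −3]], and T = P·diag(1, 3)·P⁻¹.
Then T⁶ = P·diag(1, 729)·P⁻¹ = [[−3, 1458], [−2, 729]] · [[1, −2], [2, −3]] = [[2913, −4368], [1456, −2183]].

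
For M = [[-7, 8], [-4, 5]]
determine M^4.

tr M = -2 and det M = -3, so the characteristic polynomial is λ² − (-2)λ + (-3) with roots 1 and -3.
Eigenvectors give P = [[-1, -2], [-1, -1]] with P⁻¹ = [[1, -2], [-1, 1]], and M = P·diag(1, -3)·P⁻¹.
Then M^4 = P·diag(1, 81)·P⁻¹ = [[-1, -162], [-1, -81]] · [[1, -2], [-1, 1]] = [[161, -160], [80, -79]].

[[161, -160], [80, -79]]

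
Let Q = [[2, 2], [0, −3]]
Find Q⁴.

Q² = [[4, −2], [0, 9]]
Q³ = [[8, 14], [0, −27]]
Q⁴ = [[16, −26], [0, 81]]

[[16, −26], [0, 81]]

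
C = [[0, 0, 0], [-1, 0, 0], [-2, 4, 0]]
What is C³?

C is strictly triangular, hence nilpotent: C³ = 0, so C³ = 0.

[[0, 0, 0], [0, 0, 0], [0, 0, 0]]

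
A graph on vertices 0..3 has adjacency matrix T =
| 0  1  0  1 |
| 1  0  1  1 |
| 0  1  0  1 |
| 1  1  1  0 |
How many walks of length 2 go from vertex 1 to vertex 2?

1

The number of length-2 walks from vertex 1 to vertex 2 is entry (1,2) of T², where T is the adjacency matrix.
T² = [[2, 1, 2, 1], [1, 3, 1, 2], [2, 1, 2, 1], [1, 2, 1, 3]]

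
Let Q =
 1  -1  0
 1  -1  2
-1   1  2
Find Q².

[[0, 0, -2], [-2, 2, 2], [-2, 2, 6]]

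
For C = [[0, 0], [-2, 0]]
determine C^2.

[[0, 0], [0, 0]]

C is strictly triangular, hence nilpotent: C^2 = 0, so C^2 = 0.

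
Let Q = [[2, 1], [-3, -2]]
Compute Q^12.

[[1, 0], [0, 1]]

Q² = I (check: tr Q = 0 and det Q = -1), so Q^12 = I since 12 is even.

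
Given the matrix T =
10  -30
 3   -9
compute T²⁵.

T² = T (a projection; rank 1, trace 1), so T²⁵ = T.

[[10, -30], [3, -9]]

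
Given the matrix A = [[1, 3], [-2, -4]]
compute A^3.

A^2 = [[-5, -9], [6, 10]]
A^3 = [[13, 21], [-14, -22]]

[[13, 21], [-14, -22]]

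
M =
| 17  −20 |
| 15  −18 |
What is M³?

tr M = −1 and det M = −6, so the characteristic polynomial is λ² − (−1)λ + (−6) with roots 2 and −3.
Eigenvectors give P = [[4, −1], [3, −1]] with P⁻¹ = [[1, −1], [3, −4]], and M = P·diag(2, −3)·P⁻¹.
Then M³ = P·diag(8, −27)·P⁻¹ = [[32, 27], [24, 27]] · [[1, −1], [3, −4]] = [[113, −140], [105, −132]].

[[113, −140], [105, −132]]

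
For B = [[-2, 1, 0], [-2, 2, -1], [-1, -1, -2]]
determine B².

[[2, 0, -1], [1, 3, 0], [6, -1, 5]]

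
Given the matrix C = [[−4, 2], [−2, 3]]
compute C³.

[[−44, 18], [−18, 19]]

C² = [[12, −2], [2, 5]]
C³ = [[−44, 18], [−18, 19]]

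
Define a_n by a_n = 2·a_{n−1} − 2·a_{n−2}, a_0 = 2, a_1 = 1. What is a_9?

16

With companion matrix M = [[2, −2], [1, 0]], [a_n, a_{n−1}]ᵀ = M·[a_{n−1}, a_{n−2}]ᵀ, so [a_9, a_8]ᵀ = M^8·[a_1, a_0]ᵀ.
M^8 = [[16, 0], [0, 16]], giving [a_9, a_8]ᵀ = [[16], [32]].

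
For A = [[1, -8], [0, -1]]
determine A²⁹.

[[1, -8], [0, -1]]

A² = I (check: tr A = 0 and det A = -1), so A²⁹ = A since 29 is odd.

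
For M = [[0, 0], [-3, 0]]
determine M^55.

M is strictly triangular, hence nilpotent: M^2 = 0, so M^55 = 0.

[[0, 0], [0, 0]]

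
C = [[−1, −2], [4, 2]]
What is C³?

C² = [[−7, −2], [4, −4]]
C³ = [[−1, 10], [−20, −16]]

[[−1, 10], [−20, −16]]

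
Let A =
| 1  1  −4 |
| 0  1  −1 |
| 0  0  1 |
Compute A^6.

[[1, 6, −39], [0, 1, −6], [0, 0, 1]]

A = I + N where N = [[0, 1, −4], [0, 0, −1], [0, 0, 0]] is strictly upper-triangular, so N^3 = 0.
(I + N)^6 = I + 6·N + 15·N^2 = [[1, 6, −39], [0, 1, −6], [0, 0, 1]].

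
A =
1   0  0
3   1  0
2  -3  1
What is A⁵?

[[1, 0, 0], [15, 1, 0], [-80, -15, 1]]

A = I + N where N = [[0, 0, 0], [3, 0, 0], [2, -3, 0]] is strictly lower-triangular, so N³ = 0.
(I + N)⁵ = I + 5·N + 10·N² = [[1, 0, 0], [15, 1, 0], [-80, -15, 1]].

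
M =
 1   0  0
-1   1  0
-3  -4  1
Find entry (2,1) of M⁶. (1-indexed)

-6

M = I + N where N = [[0, 0, 0], [-1, 0, 0], [-3, -4, 0]] is strictly lower-triangular, so N³ = 0.
(I + N)⁶ = I + 6·N + 15·N² = [[1, 0, 0], [-6, 1, 0], [42, -24, 1]].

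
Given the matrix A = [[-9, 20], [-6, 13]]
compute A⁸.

tr A = 4 and det A = 3, so the characteristic polynomial is λ² − (4)λ + (3) with roots 1 and 3.
Eigenvectors give P = [[-2, 5], [-1, 3]] with P⁻¹ = [[-3, 5], [-1, 2]], and A = P·diag(1, 3)·P⁻¹.
Then A⁸ = P·diag(1, 6561)·P⁻¹ = [[-2, 32805], [-1, 19683]] · [[-3, 5], [-1, 2]] = [[-32799, 65600], [-19680, 39361]].

[[-32799, 65600], [-19680, 39361]]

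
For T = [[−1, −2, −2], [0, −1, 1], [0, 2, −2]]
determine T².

[[1, 0, 4], [0, 3, −3], [0, −6, 6]]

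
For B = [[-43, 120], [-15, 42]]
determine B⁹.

tr B = -1 and det B = -6, so the characteristic polynomial is λ² − (-1)λ + (-6) with roots -3 and 2.
Eigenvectors give P = [[-3, 8], [-1, 3]] with P⁻¹ = [[-3, 8], [-1, 3]], and B = P·diag(-3, 2)·P⁻¹.
Then B⁹ = P·diag(-19683, 512)·P⁻¹ = [[59049, 4096], [19683, 1536]] · [[-3, 8], [-1, 3]] = [[-181243, 484680], [-60585, 162072]].

[[-181243, 484680], [-60585, 162072]]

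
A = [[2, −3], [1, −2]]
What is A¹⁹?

[[2, −3], [1, −2]]

A² = I (check: tr A = 0 and det A = −1), so A¹⁹ = A since 19 is odd.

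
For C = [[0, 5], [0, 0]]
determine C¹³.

[[0, 0], [0, 0]]

C is strictly triangular, hence nilpotent: C² = 0, so C¹³ = 0.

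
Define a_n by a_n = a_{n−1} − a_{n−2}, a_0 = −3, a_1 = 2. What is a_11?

With companion matrix A = [[1, −1], [1, 0]], [a_n, a_{n−1}]ᵀ = A·[a_{n−1}, a_{n−2}]ᵀ, so [a_11, a_10]ᵀ = A^10·[a_1, a_0]ᵀ.
A^10 = [[−1, 1], [−1, 0]], giving [a_11, a_10]ᵀ = [[−5], [−2]].

−5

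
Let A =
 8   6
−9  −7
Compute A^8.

tr A = 1 and det A = −2, so the characteristic polynomial is λ² − (1)λ + (−2) with roots 2 and −1.
Eigenvectors give P = [[−1, −2], [1, 3]] with P⁻¹ = [[−3, −2], [1, 1]], and A = P·diag(2, −1)·P⁻¹.
Then A^8 = P·diag(256, 1)·P⁻¹ = [[−256, −2], [256, 3]] · [[−3, −2], [1, 1]] = [[766, 510], [−765, −509]].

[[766, 510], [−765, −509]]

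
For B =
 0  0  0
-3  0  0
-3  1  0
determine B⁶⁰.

B is strictly triangular, hence nilpotent: B³ = 0, so B⁶⁰ = 0.

[[0, 0, 0], [0, 0, 0], [0, 0, 0]]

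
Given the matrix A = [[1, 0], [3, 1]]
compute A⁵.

[[1, 0], [15, 1]]

A = I + N where N = [[0, 0], [3, 0]] is strictly lower-triangular, so N² = 0.
(I + N)⁵ = I + 5·N = [[1, 0], [15, 1]].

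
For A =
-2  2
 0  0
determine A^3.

[[-8, 8], [0, 0]]

A^2 = [[4, -4], [0, 0]]
A^3 = [[-8, 8], [0, 0]]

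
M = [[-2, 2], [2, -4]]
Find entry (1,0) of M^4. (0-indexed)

-336

M^2 = [[8, -12], [-12, 20]]
M^3 = [[-40, 64], [64, -104]]
M^4 = [[208, -336], [-336, 544]]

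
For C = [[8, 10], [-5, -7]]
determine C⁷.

tr C = 1 and det C = -6, so the characteristic polynomial is λ² − (1)λ + (-6) with roots -2 and 3.
Eigenvectors give P = [[-1, -2], [1, 1]] with P⁻¹ = [[1, 2], [-1, -1]], and C = P·diag(-2, 3)·P⁻¹.
Then C⁷ = P·diag(-128, 2187)·P⁻¹ = [[128, -4374], [-128, 2187]] · [[1, 2], [-1, -1]] = [[4502, 4630], [-2315, -2443]].

[[4502, 4630], [-2315, -2443]]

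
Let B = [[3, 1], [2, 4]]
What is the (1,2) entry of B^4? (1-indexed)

B^2 = [[11, 7], [14, 18]]
B^3 = [[47, 39], [78, 86]]
B^4 = [[219, 203], [406, 422]]

203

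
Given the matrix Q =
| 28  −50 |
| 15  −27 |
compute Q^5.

[[1618, −2750], [825, −1407]]

tr Q = 1 and det Q = −6, so the characteristic polynomial is λ² − (1)λ + (−6) with roots 3 and −2.
Eigenvectors give P = [[2, −5], [1, −3]] with P⁻¹ = [[3, −5], [1, −2]], and Q = P·diag(3, −2)·P⁻¹.
Then Q^5 = P·diag(243, −32)·P⁻¹ = [[486, 160], [243, 96]] · [[3, −5], [1, −2]] = [[1618, −2750], [825, −1407]].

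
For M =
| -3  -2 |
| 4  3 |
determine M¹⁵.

M² = I (check: tr M = 0 and det M = -1), so M¹⁵ = M since 15 is odd.

[[-3, -2], [4, 3]]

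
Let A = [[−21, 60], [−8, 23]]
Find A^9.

tr A = 2 and det A = −3, so the characteristic polynomial is λ² − (2)λ + (−3) with roots −1 and 3.
Eigenvectors give P = [[3, −5], [1, −2]] with P⁻¹ = [[2, −5], [1, −3]], and A = P·diag(−1, 3)·P⁻¹.
Then A^9 = P·diag(−1, 19683)·P⁻¹ = [[−3, −98415], [−1, −39366]] · [[2, −5], [1, −3]] = [[−98421, 295260], [−39368, 118103]].

[[−98421, 295260], [−39368, 118103]]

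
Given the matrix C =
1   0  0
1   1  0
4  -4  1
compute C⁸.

C = I + N where N = [[0, 0, 0], [1, 0, 0], [4, -4, 0]] is strictly lower-triangular, so N³ = 0.
(I + N)⁸ = I + 8·N + 28·N² = [[1, 0, 0], [8, 1, 0], [-80, -32, 1]].

[[1, 0, 0], [8, 1, 0], [-80, -32, 1]]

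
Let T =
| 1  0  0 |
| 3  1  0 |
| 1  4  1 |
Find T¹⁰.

[[1, 0, 0], [30, 1, 0], [550, 40, 1]]

T = I + N where N = [[0, 0, 0], [3, 0, 0], [1, 4, 0]] is strictly lower-triangular, so N³ = 0.
(I + N)¹⁰ = I + 10·N + 45·N² = [[1, 0, 0], [30, 1, 0], [550, 40, 1]].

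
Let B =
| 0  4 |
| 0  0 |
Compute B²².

[[0, 0], [0, 0]]

B is strictly triangular, hence nilpotent: B² = 0, so B²² = 0.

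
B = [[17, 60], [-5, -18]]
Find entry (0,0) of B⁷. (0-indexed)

tr B = -1 and det B = -6, so the characteristic polynomial is λ² − (-1)λ + (-6) with roots 2 and -3.
Eigenvectors give P = [[-4, -3], [1, 1]] with P⁻¹ = [[-1, -3], [1, 4]], and B = P·diag(2, -3)·P⁻¹.
Then B⁷ = P·diag(128, -2187)·P⁻¹ = [[-512, 6561], [128, -2187]] · [[-1, -3], [1, 4]] = [[7073, 27780], [-2315, -9132]].

7073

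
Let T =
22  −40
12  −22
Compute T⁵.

tr T = 0 and det T = −4, so the characteristic polynomial is λ² − (0)λ + (−4) with roots 2 and −2.
Eigenvectors give P = [[−2, −5], [−1, −3]] with P⁻¹ = [[−3, 5], [1, −2]], and T = P·diag(2, −2)·P⁻¹.
Then T⁵ = P·diag(32, −32)·P⁻¹ = [[−64, 160], [−32, 96]] · [[−3, 5], [1, −2]] = [[352, −640], [192, −352]].

[[352, −640], [192, −352]]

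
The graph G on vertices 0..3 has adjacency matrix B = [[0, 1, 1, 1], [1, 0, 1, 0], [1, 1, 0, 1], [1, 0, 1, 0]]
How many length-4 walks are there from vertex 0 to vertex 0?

The number of length-4 walks from vertex 0 to vertex 0 is entry (0,0) of B⁴, where B is the adjacency matrix.
B² = [[3, 1, 2, 1], [1, 2, 1, 2], [2, 1, 3, 1], [1, 2, 1, 2]]
B³ = [[4, 5, 5, 5], [5, 2, 5, 2], [5, 5, 4, 5], [5, 2, 5, 2]]
B⁴ = [[15, 9, 14, 9], [9, 10, 9, 10], [14, 9, 15, 9], [9, 10, 9, 10]]

15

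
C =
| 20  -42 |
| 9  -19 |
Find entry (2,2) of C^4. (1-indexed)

tr C = 1 and det C = -2, so the characteristic polynomial is λ² − (1)λ + (-2) with roots -1 and 2.
Eigenvectors give P = [[2, 7], [1, 3]] with P⁻¹ = [[-3, 7], [1, -2]], and C = P·diag(-1, 2)·P⁻¹.
Then C^4 = P·diag(1, 16)·P⁻¹ = [[2, 112], [1, 48]] · [[-3, 7], [1, -2]] = [[106, -210], [45, -89]].

-89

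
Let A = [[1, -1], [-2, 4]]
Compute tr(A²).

21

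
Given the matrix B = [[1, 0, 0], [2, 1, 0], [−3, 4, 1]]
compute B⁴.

[[1, 0, 0], [8, 1, 0], [36, 16, 1]]

B = I + N where N = [[0, 0, 0], [2, 0, 0], [−3, 4, 0]] is strictly lower-triangular, so N³ = 0.
(I + N)⁴ = I + 4·N + 6·N² = [[1, 0, 0], [8, 1, 0], [36, 16, 1]].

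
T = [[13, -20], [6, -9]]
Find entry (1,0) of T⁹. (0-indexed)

59046

tr T = 4 and det T = 3, so the characteristic polynomial is λ² − (4)λ + (3) with roots 1 and 3.
Eigenvectors give P = [[-5, 2], [-3, 1]] with P⁻¹ = [[1, -2], [3, -5]], and T = P·diag(1, 3)·P⁻¹.
Then T⁹ = P·diag(1, 19683)·P⁻¹ = [[-5, 39366], [-3, 19683]] · [[1, -2], [3, -5]] = [[118093, -196820], [59046, -98409]].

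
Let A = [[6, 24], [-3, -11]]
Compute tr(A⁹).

tr A = -5 and det A = 6, so the characteristic polynomial is λ² − (-5)λ + (6) with roots -2 and -3.
Eigenvectors give P = [[-3, 8], [1, -3]] with P⁻¹ = [[-3, -8], [-1, -3]], and A = P·diag(-2, -3)·P⁻¹.
Then A⁹ = P·diag(-512, -19683)·P⁻¹ = [[1536, -157464], [-512, 59049]] · [[-3, -8], [-1, -3]] = [[152856, 460104], [-57513, -173051]].

-20195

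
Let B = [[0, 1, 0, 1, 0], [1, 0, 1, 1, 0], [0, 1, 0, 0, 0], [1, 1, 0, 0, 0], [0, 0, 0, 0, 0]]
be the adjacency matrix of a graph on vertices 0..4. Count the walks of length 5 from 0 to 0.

The number of length-5 walks from vertex 0 to vertex 0 is entry (0,0) of B⁵, where B is the adjacency matrix.
B² = [[2, 1, 1, 1, 0], [1, 3, 0, 1, 0], [1, 0, 1, 1, 0], [1, 1, 1, 2, 0], [0, 0, 0, 0, 0]]
B³ = [[2, 4, 1, 3, 0], [4, 2, 3, 4, 0], [1, 3, 0, 1, 0], [3, 4, 1, 2, 0], [0, 0, 0, 0, 0]]
B⁴ = [[7, 6, 4, 6, 0], [6, 11, 2, 6, 0], [4, 2, 3, 4, 0], [6, 6, 4, 7, 0], [0, 0, 0, 0, 0]]
B⁵ = [[12, 17, 6, 13, 0], [17, 14, 11, 17, 0], [6, 11, 2, 6, 0], [13, 17, 6, 12, 0], [0, 0, 0, 0, 0]]

12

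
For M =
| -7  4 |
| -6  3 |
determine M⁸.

[[19681, -13120], [19680, -13119]]

tr M = -4 and det M = 3, so the characteristic polynomial is λ² − (-4)λ + (3) with roots -1 and -3.
Eigenvectors give P = [[-2, 1], [-3, 1]] with P⁻¹ = [[1, -1], [3, -2]], and M = P·diag(-1, -3)·P⁻¹.
Then M⁸ = P·diag(1, 6561)·P⁻¹ = [[-2, 6561], [-3, 6561]] · [[1, -1], [3, -2]] = [[19681, -13120], [19680, -13119]].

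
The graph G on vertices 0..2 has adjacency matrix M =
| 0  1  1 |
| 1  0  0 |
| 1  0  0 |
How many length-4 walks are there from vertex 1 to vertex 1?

The number of length-4 walks from vertex 1 to vertex 1 is entry (1,1) of M⁴, where M is the adjacency matrix.
M² = [[2, 0, 0], [0, 1, 1], [0, 1, 1]]
M³ = [[0, 2, 2], [2, 0, 0], [2, 0, 0]]
M⁴ = [[4, 0, 0], [0, 2, 2], [0, 2, 2]]

2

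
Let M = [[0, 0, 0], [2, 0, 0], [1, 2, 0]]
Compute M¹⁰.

M is strictly triangular, hence nilpotent: M³ = 0, so M¹⁰ = 0.

[[0, 0, 0], [0, 0, 0], [0, 0, 0]]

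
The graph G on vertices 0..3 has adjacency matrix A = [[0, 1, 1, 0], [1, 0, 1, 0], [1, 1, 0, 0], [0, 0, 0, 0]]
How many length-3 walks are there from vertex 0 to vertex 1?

The number of length-3 walks from vertex 0 to vertex 1 is entry (0,1) of A^3, where A is the adjacency matrix.
A^2 = [[2, 1, 1, 0], [1, 2, 1, 0], [1, 1, 2, 0], [0, 0, 0, 0]]
A^3 = [[2, 3, 3, 0], [3, 2, 3, 0], [3, 3, 2, 0], [0, 0, 0, 0]]

3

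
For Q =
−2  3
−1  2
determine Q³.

Q² = I (check: tr Q = 0 and det Q = −1), so Q³ = Q since 3 is odd.

[[−2, 3], [−1, 2]]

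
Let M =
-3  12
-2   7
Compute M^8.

tr M = 4 and det M = 3, so the characteristic polynomial is λ² − (4)λ + (3) with roots 3 and 1.
Eigenvectors give P = [[2, 3], [1, 1]] with P⁻¹ = [[-1, 3], [1, -2]], and M = P·diag(3, 1)·P⁻¹.
Then M^8 = P·diag(6561, 1)·P⁻¹ = [[13122, 3], [6561, 1]] · [[-1, 3], [1, -2]] = [[-13119, 39360], [-6560, 19681]].

[[-13119, 39360], [-6560, 19681]]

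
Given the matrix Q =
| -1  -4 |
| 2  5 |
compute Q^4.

tr Q = 4 and det Q = 3, so the characteristic polynomial is λ² − (4)λ + (3) with roots 3 and 1.
Eigenvectors give P = [[-1, -2], [1, 1]] with P⁻¹ = [[1, 2], [-1, -1]], and Q = P·diag(3, 1)·P⁻¹.
Then Q^4 = P·diag(81, 1)·P⁻¹ = [[-81, -2], [81, 1]] · [[1, 2], [-1, -1]] = [[-79, -160], [80, 161]].

[[-79, -160], [80, 161]]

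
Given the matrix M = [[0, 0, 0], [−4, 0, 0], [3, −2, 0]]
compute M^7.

M is strictly triangular, hence nilpotent: M^3 = 0, so M^7 = 0.

[[0, 0, 0], [0, 0, 0], [0, 0, 0]]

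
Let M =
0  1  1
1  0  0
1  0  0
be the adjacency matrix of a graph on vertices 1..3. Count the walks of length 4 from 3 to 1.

The number of length-4 walks from vertex 3 to vertex 1 is entry (3,1) of M⁴, where M is the adjacency matrix.
M² = [[2, 0, 0], [0, 1, 1], [0, 1, 1]]
M³ = [[0, 2, 2], [2, 0, 0], [2, 0, 0]]
M⁴ = [[4, 0, 0], [0, 2, 2], [0, 2, 2]]

0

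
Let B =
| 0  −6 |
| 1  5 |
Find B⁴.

tr B = 5 and det B = 6, so the characteristic polynomial is λ² − (5)λ + (6) with roots 3 and 2.
Eigenvectors give P = [[−2, 3], [1, −1]] with P⁻¹ = [[1, 3], [1, 2]], and B = P·diag(3, 2)·P⁻¹.
Then B⁴ = P·diag(81, 16)·P⁻¹ = [[−162, 48], [81, −16]] · [[1, 3], [1, 2]] = [[−114, −390], [65, 211]].

[[−114, −390], [65, 211]]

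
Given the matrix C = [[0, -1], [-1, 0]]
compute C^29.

C² = I (check: tr C = 0 and det C = -1), so C^29 = C since 29 is odd.

[[0, -1], [-1, 0]]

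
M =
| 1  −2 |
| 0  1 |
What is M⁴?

[[1, −8], [0, 1]]

M = I + N where N = [[0, −2], [0, 0]] is strictly upper-triangular, so N² = 0.
(I + N)⁴ = I + 4·N = [[1, −8], [0, 1]].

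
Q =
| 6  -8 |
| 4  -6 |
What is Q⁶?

[[64, 0], [0, 64]]

tr Q = 0 and det Q = -4, so the characteristic polynomial is λ² − (0)λ + (-4) with roots 2 and -2.
Eigenvectors give P = [[2, 1], [1, 1]] with P⁻¹ = [[1, -1], [-1, 2]], and Q = P·diag(2, -2)·P⁻¹.
Then Q⁶ = P·diag(64, 64)·P⁻¹ = [[128, 64], [64, 64]] · [[1, -1], [-1, 2]] = [[64, 0], [0, 64]].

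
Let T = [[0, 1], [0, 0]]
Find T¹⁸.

T is strictly triangular, hence nilpotent: T² = 0, so T¹⁸ = 0.

[[0, 0], [0, 0]]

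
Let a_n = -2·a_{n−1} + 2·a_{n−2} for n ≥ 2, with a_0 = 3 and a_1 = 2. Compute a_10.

1312

With companion matrix T = [[-2, 2], [1, 0]], [a_n, a_{n−1}]ᵀ = T·[a_{n−1}, a_{n−2}]ᵀ, so [a_10, a_9]ᵀ = T^9·[a_1, a_0]ᵀ.
T^9 = [[-6688, 4896], [2448, -1792]], giving [a_10, a_9]ᵀ = [[1312], [-480]].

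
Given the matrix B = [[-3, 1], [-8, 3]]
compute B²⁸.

[[1, 0], [0, 1]]

B² = I (check: tr B = 0 and det B = -1), so B²⁸ = I since 28 is even.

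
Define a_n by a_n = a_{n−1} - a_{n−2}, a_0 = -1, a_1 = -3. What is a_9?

With companion matrix M = [[1, -1], [1, 0]], [a_n, a_{n−1}]ᵀ = M·[a_{n−1}, a_{n−2}]ᵀ, so [a_9, a_8]ᵀ = M⁸·[a_1, a_0]ᵀ.
M⁸ = [[0, -1], [1, -1]], giving [a_9, a_8]ᵀ = [[1], [-2]].

1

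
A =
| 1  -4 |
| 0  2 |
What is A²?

[[1, -12], [0, 4]]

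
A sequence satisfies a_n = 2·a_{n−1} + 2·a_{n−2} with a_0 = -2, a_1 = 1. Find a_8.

With companion matrix A = [[2, 2], [1, 0]], [a_n, a_{n−1}]ᵀ = A·[a_{n−1}, a_{n−2}]ᵀ, so [a_8, a_7]ᵀ = A⁷·[a_1, a_0]ᵀ.
A⁷ = [[896, 656], [328, 240]], giving [a_8, a_7]ᵀ = [[-416], [-152]].

-416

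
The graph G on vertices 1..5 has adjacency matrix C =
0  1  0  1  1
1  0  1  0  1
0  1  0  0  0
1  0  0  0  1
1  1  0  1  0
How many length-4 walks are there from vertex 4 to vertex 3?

The number of length-4 walks from vertex 4 to vertex 3 is entry (4,3) of C^4, where C is the adjacency matrix.
C^2 = [[3, 1, 1, 1, 2], [1, 3, 0, 2, 1], [1, 0, 1, 0, 1], [1, 2, 0, 2, 1], [2, 1, 1, 1, 3]]
C^3 = [[4, 6, 1, 5, 5], [6, 2, 3, 2, 6], [1, 3, 0, 2, 1], [5, 2, 2, 2, 5], [5, 6, 1, 5, 4]]
C^4 = [[16, 10, 6, 9, 15], [10, 15, 2, 12, 10], [6, 2, 3, 2, 6], [9, 12, 2, 10, 9], [15, 10, 6, 9, 16]]

2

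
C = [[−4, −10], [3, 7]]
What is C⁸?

tr C = 3 and det C = 2, so the characteristic polynomial is λ² − (3)λ + (2) with roots 2 and 1.
Eigenvectors give P = [[−5, −2], [3, 1]] with P⁻¹ = [[1, 2], [−3, −5]], and C = P·diag(2, 1)·P⁻¹.
Then C⁸ = P·diag(256, 1)·P⁻¹ = [[−1280, −2], [768, 1]] · [[1, 2], [−3, −5]] = [[−1274, −2550], [765, 1531]].

[[−1274, −2550], [765, 1531]]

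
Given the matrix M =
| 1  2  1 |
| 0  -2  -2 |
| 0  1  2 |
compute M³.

M² = [[1, -1, -1], [0, 2, 0], [0, 0, 2]]
M³ = [[1, 3, 1], [0, -4, -4], [0, 2, 4]]

[[1, 3, 1], [0, -4, -4], [0, 2, 4]]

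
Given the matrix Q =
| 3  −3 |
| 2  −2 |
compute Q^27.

[[3, −3], [2, −2]]

Q² = Q (a projection; rank 1, trace 1), so Q^27 = Q.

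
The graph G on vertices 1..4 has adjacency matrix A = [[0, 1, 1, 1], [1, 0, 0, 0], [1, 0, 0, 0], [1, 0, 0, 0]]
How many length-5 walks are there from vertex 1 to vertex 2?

The number of length-5 walks from vertex 1 to vertex 2 is entry (1,2) of A⁵, where A is the adjacency matrix.
A² = [[3, 0, 0, 0], [0, 1, 1, 1], [0, 1, 1, 1], [0, 1, 1, 1]]
A³ = [[0, 3, 3, 3], [3, 0, 0, 0], [3, 0, 0, 0], [3, 0, 0, 0]]
A⁴ = [[9, 0, 0, 0], [0, 3, 3, 3], [0, 3, 3, 3], [0, 3, 3, 3]]
A⁵ = [[0, 9, 9, 9], [9, 0, 0, 0], [9, 0, 0, 0], [9, 0, 0, 0]]

9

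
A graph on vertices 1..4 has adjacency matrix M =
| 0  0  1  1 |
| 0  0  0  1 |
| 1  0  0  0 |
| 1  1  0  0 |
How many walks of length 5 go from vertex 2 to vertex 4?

The number of length-5 walks from vertex 2 to vertex 4 is entry (2,4) of M^5, where M is the adjacency matrix.
M^2 = [[2, 1, 0, 0], [1, 1, 0, 0], [0, 0, 1, 1], [0, 0, 1, 2]]
M^3 = [[0, 0, 2, 3], [0, 0, 1, 2], [2, 1, 0, 0], [3, 2, 0, 0]]
M^4 = [[5, 3, 0, 0], [3, 2, 0, 0], [0, 0, 2, 3], [0, 0, 3, 5]]
M^5 = [[0, 0, 5, 8], [0, 0, 3, 5], [5, 3, 0, 0], [8, 5, 0, 0]]

5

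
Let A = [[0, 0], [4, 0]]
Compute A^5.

A is strictly triangular, hence nilpotent: A^2 = 0, so A^5 = 0.

[[0, 0], [0, 0]]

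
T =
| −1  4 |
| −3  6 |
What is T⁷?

tr T = 5 and det T = 6, so the characteristic polynomial is λ² − (5)λ + (6) with roots 3 and 2.
Eigenvectors give P = [[1, 4], [1, 3]] with P⁻¹ = [[−3, 4], [1, −1]], and T = P·diag(3, 2)·P⁻¹.
Then T⁷ = P·diag(2187, 128)·P⁻¹ = [[2187, 512], [2187, 384]] · [[−3, 4], [1, −1]] = [[−6049, 8236], [−6177, 8364]].

[[−6049, 8236], [−6177, 8364]]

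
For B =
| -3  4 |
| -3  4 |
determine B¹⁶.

[[-3, 4], [-3, 4]]

B² = B (a projection; rank 1, trace 1), so B¹⁶ = B.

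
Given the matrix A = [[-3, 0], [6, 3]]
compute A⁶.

[[729, 0], [0, 729]]

tr A = 0 and det A = -9, so the characteristic polynomial is λ² − (0)λ + (-9) with roots 3 and -3.
Eigenvectors give P = [[0, -1], [1, 1]] with P⁻¹ = [[1, 1], [-1, 0]], and A = P·diag(3, -3)·P⁻¹.
Then A⁶ = P·diag(729, 729)·P⁻¹ = [[0, -729], [729, 729]] · [[1, 1], [-1, 0]] = [[729, 0], [0, 729]].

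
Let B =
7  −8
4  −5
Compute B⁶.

tr B = 2 and det B = −3, so the characteristic polynomial is λ² − (2)λ + (−3) with roots 3 and −1.
Eigenvectors give P = [[−2, −1], [−1, −1]] with P⁻¹ = [[−1, 1], [1, −2]], and B = P·diag(3, −1)·P⁻¹.
Then B⁶ = P·diag(729, 1)·P⁻¹ = [[−1458, −1], [−729, −1]] · [[−1, 1], [1, −2]] = [[1457, −1456], [728, −727]].

[[1457, −1456], [728, −727]]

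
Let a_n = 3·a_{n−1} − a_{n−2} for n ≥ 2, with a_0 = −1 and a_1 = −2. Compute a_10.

With companion matrix A = [[3, −1], [1, 0]], [a_n, a_{n−1}]ᵀ = A·[a_{n−1}, a_{n−2}]ᵀ, so [a_10, a_9]ᵀ = A⁹·[a_1, a_0]ᵀ.
A⁹ = [[6765, −2584], [2584, −987]], giving [a_10, a_9]ᵀ = [[−10946], [−4181]].

−10946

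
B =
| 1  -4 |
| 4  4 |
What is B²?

[[-15, -20], [20, 0]]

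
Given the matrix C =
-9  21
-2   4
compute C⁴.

tr C = -5 and det C = 6, so the characteristic polynomial is λ² − (-5)λ + (6) with roots -2 and -3.
Eigenvectors give P = [[3, 7], [1, 2]] with P⁻¹ = [[-2, 7], [1, -3]], and C = P·diag(-2, -3)·P⁻¹.
Then C⁴ = P·diag(16, 81)·P⁻¹ = [[48, 567], [16, 162]] · [[-2, 7], [1, -3]] = [[471, -1365], [130, -374]].

[[471, -1365], [130, -374]]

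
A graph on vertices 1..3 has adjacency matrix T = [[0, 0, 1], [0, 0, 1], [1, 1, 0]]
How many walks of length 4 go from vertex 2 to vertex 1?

2

The number of length-4 walks from vertex 2 to vertex 1 is entry (2,1) of T⁴, where T is the adjacency matrix.
T² = [[1, 1, 0], [1, 1, 0], [0, 0, 2]]
T³ = [[0, 0, 2], [0, 0, 2], [2, 2, 0]]
T⁴ = [[2, 2, 0], [2, 2, 0], [0, 0, 4]]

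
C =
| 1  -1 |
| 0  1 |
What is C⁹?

[[1, -9], [0, 1]]

C = I + N where N = [[0, -1], [0, 0]] is strictly upper-triangular, so N² = 0.
(I + N)⁹ = I + 9·N = [[1, -9], [0, 1]].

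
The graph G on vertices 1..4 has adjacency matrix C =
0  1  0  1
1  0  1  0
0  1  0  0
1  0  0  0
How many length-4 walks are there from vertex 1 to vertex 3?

3

The number of length-4 walks from vertex 1 to vertex 3 is entry (1,3) of C⁴, where C is the adjacency matrix.
C² = [[2, 0, 1, 0], [0, 2, 0, 1], [1, 0, 1, 0], [0, 1, 0, 1]]
C³ = [[0, 3, 0, 2], [3, 0, 2, 0], [0, 2, 0, 1], [2, 0, 1, 0]]
C⁴ = [[5, 0, 3, 0], [0, 5, 0, 3], [3, 0, 2, 0], [0, 3, 0, 2]]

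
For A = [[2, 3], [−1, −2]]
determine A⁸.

[[1, 0], [0, 1]]

A² = I (check: tr A = 0 and det A = −1), so A⁸ = I since 8 is even.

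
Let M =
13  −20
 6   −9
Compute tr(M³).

tr M = 4 and det M = 3, so the characteristic polynomial is λ² − (4)λ + (3) with roots 3 and 1.
Eigenvectors give P = [[2, −5], [1, −3]] with P⁻¹ = [[3, −5], [1, −2]], and M = P·diag(3, 1)·P⁻¹.
Then M³ = P·diag(27, 1)·P⁻¹ = [[54, −5], [27, −3]] · [[3, −5], [1, −2]] = [[157, −260], [78, −129]].

28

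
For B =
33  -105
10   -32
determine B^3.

[[237, -735], [70, -218]]

tr B = 1 and det B = -6, so the characteristic polynomial is λ² − (1)λ + (-6) with roots -2 and 3.
Eigenvectors give P = [[3, 7], [1, 2]] with P⁻¹ = [[-2, 7], [1, -3]], and B = P·diag(-2, 3)·P⁻¹.
Then B^3 = P·diag(-8, 27)·P⁻¹ = [[-24, 189], [-8, 54]] · [[-2, 7], [1, -3]] = [[237, -735], [70, -218]].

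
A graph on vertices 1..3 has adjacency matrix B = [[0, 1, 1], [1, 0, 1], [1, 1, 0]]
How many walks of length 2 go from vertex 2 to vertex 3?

1

The number of length-2 walks from vertex 2 to vertex 3 is entry (2,3) of B², where B is the adjacency matrix.
B² = [[2, 1, 1], [1, 2, 1], [1, 1, 2]]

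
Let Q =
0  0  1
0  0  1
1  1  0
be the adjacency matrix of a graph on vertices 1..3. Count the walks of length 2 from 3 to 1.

The number of length-2 walks from vertex 3 to vertex 1 is entry (3,1) of Q^2, where Q is the adjacency matrix.
Q^2 = [[1, 1, 0], [1, 1, 0], [0, 0, 2]]

0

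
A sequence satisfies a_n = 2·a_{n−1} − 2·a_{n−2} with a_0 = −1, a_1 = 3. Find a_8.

With companion matrix Q = [[2, −2], [1, 0]], [a_n, a_{n−1}]ᵀ = Q·[a_{n−1}, a_{n−2}]ᵀ, so [a_8, a_7]ᵀ = Q⁷·[a_1, a_0]ᵀ.
Q⁷ = [[0, 16], [−8, 16]], giving [a_8, a_7]ᵀ = [[−16], [−40]].

−16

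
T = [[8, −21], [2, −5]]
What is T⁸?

[[1786, −5355], [510, −1529]]

tr T = 3 and det T = 2, so the characteristic polynomial is λ² − (3)λ + (2) with roots 1 and 2.
Eigenvectors give P = [[3, 7], [1, 2]] with P⁻¹ = [[−2, 7], [1, −3]], and T = P·diag(1, 2)·P⁻¹.
Then T⁸ = P·diag(1, 256)·P⁻¹ = [[3, 1792], [1, 512]] · [[−2, 7], [1, −3]] = [[1786, −5355], [510, −1529]].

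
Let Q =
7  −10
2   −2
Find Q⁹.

[[96367, −191710], [38342, −76172]]

tr Q = 5 and det Q = 6, so the characteristic polynomial is λ² − (5)λ + (6) with roots 3 and 2.
Eigenvectors give P = [[5, 2], [2, 1]] with P⁻¹ = [[1, −2], [−2, 5]], and Q = P·diag(3, 2)·P⁻¹.
Then Q⁹ = P·diag(19683, 512)·P⁻¹ = [[98415, 1024], [39366, 512]] · [[1, −2], [−2, 5]] = [[96367, −191710], [38342, −76172]].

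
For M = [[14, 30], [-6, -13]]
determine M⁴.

tr M = 1 and det M = -2, so the characteristic polynomial is λ² − (1)λ + (-2) with roots 2 and -1.
Eigenvectors give P = [[5, 2], [-2, -1]] with P⁻¹ = [[1, 2], [-2, -5]], and M = P·diag(2, -1)·P⁻¹.
Then M⁴ = P·diag(16, 1)·P⁻¹ = [[80, 2], [-32, -1]] · [[1, 2], [-2, -5]] = [[76, 150], [-30, -59]].

[[76, 150], [-30, -59]]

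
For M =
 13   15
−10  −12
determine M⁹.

[[60073, 60585], [−40390, −40902]]

tr M = 1 and det M = −6, so the characteristic polynomial is λ² − (1)λ + (−6) with roots 3 and −2.
Eigenvectors give P = [[3, 1], [−2, −1]] with P⁻¹ = [[1, 1], [−2, −3]], and M = P·diag(3, −2)·P⁻¹.
Then M⁹ = P·diag(19683, −512)·P⁻¹ = [[59049, −512], [−39366, 512]] · [[1, 1], [−2, −3]] = [[60073, 60585], [−40390, −40902]].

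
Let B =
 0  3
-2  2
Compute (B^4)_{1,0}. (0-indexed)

B^2 = [[-6, 6], [-4, -2]]
B^3 = [[-12, -6], [4, -16]]
B^4 = [[12, -48], [32, -20]]

32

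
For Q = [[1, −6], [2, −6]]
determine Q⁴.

tr Q = −5 and det Q = 6, so the characteristic polynomial is λ² − (−5)λ + (6) with roots −3 and −2.
Eigenvectors give P = [[−3, −2], [−2, −1]] with P⁻¹ = [[1, −2], [−2, 3]], and Q = P·diag(−3, −2)·P⁻¹.
Then Q⁴ = P·diag(81, 16)·P⁻¹ = [[−243, −32], [−162, −16]] · [[1, −2], [−2, 3]] = [[−179, 390], [−130, 276]].

[[−179, 390], [−130, 276]]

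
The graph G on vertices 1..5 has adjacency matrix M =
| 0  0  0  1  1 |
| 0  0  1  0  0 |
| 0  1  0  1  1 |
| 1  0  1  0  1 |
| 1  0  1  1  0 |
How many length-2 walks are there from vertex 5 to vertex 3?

1

The number of length-2 walks from vertex 5 to vertex 3 is entry (5,3) of M^2, where M is the adjacency matrix.
M^2 = [[2, 0, 2, 1, 1], [0, 1, 0, 1, 1], [2, 0, 3, 1, 1], [1, 1, 1, 3, 2], [1, 1, 1, 2, 3]]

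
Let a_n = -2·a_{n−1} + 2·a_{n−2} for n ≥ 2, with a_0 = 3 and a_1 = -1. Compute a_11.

With companion matrix C = [[-2, 2], [1, 0]], [a_n, a_{n−1}]ᵀ = C·[a_{n−1}, a_{n−2}]ᵀ, so [a_11, a_10]ᵀ = C^10·[a_1, a_0]ᵀ.
C^10 = [[18272, -13376], [-6688, 4896]], giving [a_11, a_10]ᵀ = [[-58400], [21376]].

-58400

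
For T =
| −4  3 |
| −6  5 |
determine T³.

tr T = 1 and det T = −2, so the characteristic polynomial is λ² − (1)λ + (−2) with roots −1 and 2.
Eigenvectors give P = [[1, 1], [1, 2]] with P⁻¹ = [[2, −1], [−1, 1]], and T = P·diag(−1, 2)·P⁻¹.
Then T³ = P·diag(−1, 8)·P⁻¹ = [[−1, 8], [−1, 16]] · [[2, −1], [−1, 1]] = [[−10, 9], [−18, 17]].

[[−10, 9], [−18, 17]]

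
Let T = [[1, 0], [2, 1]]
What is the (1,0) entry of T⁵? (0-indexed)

T = I + N where N = [[0, 0], [2, 0]] is strictly lower-triangular, so N² = 0.
(I + N)⁵ = I + 5·N = [[1, 0], [10, 1]].

10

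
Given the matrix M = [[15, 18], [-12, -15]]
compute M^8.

[[6561, 0], [0, 6561]]

tr M = 0 and det M = -9, so the characteristic polynomial is λ² − (0)λ + (-9) with roots -3 and 3.
Eigenvectors give P = [[-1, 3], [1, -2]] with P⁻¹ = [[2, 3], [1, 1]], and M = P·diag(-3, 3)·P⁻¹.
Then M^8 = P·diag(6561, 6561)·P⁻¹ = [[-6561, 19683], [6561, -13122]] · [[2, 3], [1, 1]] = [[6561, 0], [0, 6561]].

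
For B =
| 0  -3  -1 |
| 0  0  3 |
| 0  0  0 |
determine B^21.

B is strictly triangular, hence nilpotent: B^3 = 0, so B^21 = 0.

[[0, 0, 0], [0, 0, 0], [0, 0, 0]]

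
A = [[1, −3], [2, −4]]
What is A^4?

[[−29, 45], [−30, 46]]

tr A = −3 and det A = 2, so the characteristic polynomial is λ² − (−3)λ + (2) with roots −2 and −1.
Eigenvectors give P = [[1, −3], [1, −2]] with P⁻¹ = [[−2, 3], [−1, 1]], and A = P·diag(−2, −1)·P⁻¹.
Then A^4 = P·diag(16, 1)·P⁻¹ = [[16, −3], [16, −2]] · [[−2, 3], [−1, 1]] = [[−29, 45], [−30, 46]].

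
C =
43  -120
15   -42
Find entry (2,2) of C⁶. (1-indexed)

tr C = 1 and det C = -6, so the characteristic polynomial is λ² − (1)λ + (-6) with roots 3 and -2.
Eigenvectors give P = [[3, -8], [1, -3]] with P⁻¹ = [[3, -8], [1, -3]], and C = P·diag(3, -2)·P⁻¹.
Then C⁶ = P·diag(729, 64)·P⁻¹ = [[2187, -512], [729, -192]] · [[3, -8], [1, -3]] = [[6049, -15960], [1995, -5256]].

-5256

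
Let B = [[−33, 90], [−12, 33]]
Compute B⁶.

[[729, 0], [0, 729]]

tr B = 0 and det B = −9, so the characteristic polynomial is λ² − (0)λ + (−9) with roots −3 and 3.
Eigenvectors give P = [[3, −5], [1, −2]] with P⁻¹ = [[2, −5], [1, −3]], and B = P·diag(−3, 3)·P⁻¹.
Then B⁶ = P·diag(729, 729)·P⁻¹ = [[2187, −3645], [729, −1458]] · [[2, −5], [1, −3]] = [[729, 0], [0, 729]].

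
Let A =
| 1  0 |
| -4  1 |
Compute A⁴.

A = I + N where N = [[0, 0], [-4, 0]] is strictly lower-triangular, so N² = 0.
(I + N)⁴ = I + 4·N = [[1, 0], [-16, 1]].

[[1, 0], [-16, 1]]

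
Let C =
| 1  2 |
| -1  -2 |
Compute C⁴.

[[-1, -2], [1, 2]]

C² = [[-1, -2], [1, 2]]
C³ = [[1, 2], [-1, -2]]
C⁴ = [[-1, -2], [1, 2]]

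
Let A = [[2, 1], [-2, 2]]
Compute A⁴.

[[-28, 16], [-32, -28]]

A² = [[2, 4], [-8, 2]]
A³ = [[-4, 10], [-20, -4]]
A⁴ = [[-28, 16], [-32, -28]]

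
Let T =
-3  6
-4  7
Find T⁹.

[[-39363, 59046], [-39364, 59047]]

tr T = 4 and det T = 3, so the characteristic polynomial is λ² − (4)λ + (3) with roots 3 and 1.
Eigenvectors give P = [[1, -3], [1, -2]] with P⁻¹ = [[-2, 3], [-1, 1]], and T = P·diag(3, 1)·P⁻¹.
Then T⁹ = P·diag(19683, 1)·P⁻¹ = [[19683, -3], [19683, -2]] · [[-2, 3], [-1, 1]] = [[-39363, 59046], [-39364, 59047]].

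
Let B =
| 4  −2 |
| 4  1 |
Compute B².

[[8, −10], [20, −7]]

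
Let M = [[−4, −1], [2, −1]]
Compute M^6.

tr M = −5 and det M = 6, so the characteristic polynomial is λ² − (−5)λ + (6) with roots −3 and −2.
Eigenvectors give P = [[−1, −1], [1, 2]] with P⁻¹ = [[−2, −1], [1, 1]], and M = P·diag(−3, −2)·P⁻¹.
Then M^6 = P·diag(729, 64)·P⁻¹ = [[−729, −64], [729, 128]] · [[−2, −1], [1, 1]] = [[1394, 665], [−1330, −601]].

[[1394, 665], [−1330, −601]]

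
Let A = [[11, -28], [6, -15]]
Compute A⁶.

[[-4367, 10192], [-2184, 5097]]

tr A = -4 and det A = 3, so the characteristic polynomial is λ² − (-4)λ + (3) with roots -1 and -3.
Eigenvectors give P = [[-7, 2], [-3, 1]] with P⁻¹ = [[-1, 2], [-3, 7]], and A = P·diag(-1, -3)·P⁻¹.
Then A⁶ = P·diag(1, 729)·P⁻¹ = [[-7, 1458], [-3, 729]] · [[-1, 2], [-3, 7]] = [[-4367, 10192], [-2184, 5097]].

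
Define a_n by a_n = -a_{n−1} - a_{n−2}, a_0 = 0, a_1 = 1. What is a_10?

With companion matrix Q = [[-1, -1], [1, 0]], [a_n, a_{n−1}]ᵀ = Q·[a_{n−1}, a_{n−2}]ᵀ, so [a_10, a_9]ᵀ = Q⁹·[a_1, a_0]ᵀ.
Q⁹ = [[1, 0], [0, 1]], giving [a_10, a_9]ᵀ = [[1], [0]].

1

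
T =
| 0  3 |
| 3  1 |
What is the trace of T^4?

199

T^2 = [[9, 3], [3, 10]]
T^3 = [[9, 30], [30, 19]]
T^4 = [[90, 57], [57, 109]]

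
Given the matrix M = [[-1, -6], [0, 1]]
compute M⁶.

[[1, 0], [0, 1]]

M² = I (check: tr M = 0 and det M = -1), so M⁶ = I since 6 is even.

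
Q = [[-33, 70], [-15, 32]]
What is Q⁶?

tr Q = -1 and det Q = -6, so the characteristic polynomial is λ² − (-1)λ + (-6) with roots -3 and 2.
Eigenvectors give P = [[7, -2], [3, -1]] with P⁻¹ = [[1, -2], [3, -7]], and Q = P·diag(-3, 2)·P⁻¹.
Then Q⁶ = P·diag(729, 64)·P⁻¹ = [[5103, -128], [2187, -64]] · [[1, -2], [3, -7]] = [[4719, -9310], [1995, -3926]].

[[4719, -9310], [1995, -3926]]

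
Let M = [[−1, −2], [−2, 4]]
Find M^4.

M^2 = [[5, −6], [−6, 20]]
M^3 = [[7, −34], [−34, 92]]
M^4 = [[61, −150], [−150, 436]]

[[61, −150], [−150, 436]]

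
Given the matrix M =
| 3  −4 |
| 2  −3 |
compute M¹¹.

[[3, −4], [2, −3]]

M² = I (check: tr M = 0 and det M = −1), so M¹¹ = M since 11 is odd.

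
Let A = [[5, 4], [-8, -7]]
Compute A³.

tr A = -2 and det A = -3, so the characteristic polynomial is λ² − (-2)λ + (-3) with roots 1 and -3.
Eigenvectors give P = [[1, 1], [-1, -2]] with P⁻¹ = [[2, 1], [-1, -1]], and A = P·diag(1, -3)·P⁻¹.
Then A³ = P·diag(1, -27)·P⁻¹ = [[1, -27], [-1, 54]] · [[2, 1], [-1, -1]] = [[29, 28], [-56, -55]].

[[29, 28], [-56, -55]]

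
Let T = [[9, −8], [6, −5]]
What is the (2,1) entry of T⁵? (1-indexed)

tr T = 4 and det T = 3, so the characteristic polynomial is λ² − (4)λ + (3) with roots 1 and 3.
Eigenvectors give P = [[1, −4], [1, −3]] with P⁻¹ = [[−3, 4], [−1, 1]], and T = P·diag(1, 3)·P⁻¹.
Then T⁵ = P·diag(1, 243)·P⁻¹ = [[1, −972], [1, −729]] · [[−3, 4], [−1, 1]] = [[969, −968], [726, −725]].

726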